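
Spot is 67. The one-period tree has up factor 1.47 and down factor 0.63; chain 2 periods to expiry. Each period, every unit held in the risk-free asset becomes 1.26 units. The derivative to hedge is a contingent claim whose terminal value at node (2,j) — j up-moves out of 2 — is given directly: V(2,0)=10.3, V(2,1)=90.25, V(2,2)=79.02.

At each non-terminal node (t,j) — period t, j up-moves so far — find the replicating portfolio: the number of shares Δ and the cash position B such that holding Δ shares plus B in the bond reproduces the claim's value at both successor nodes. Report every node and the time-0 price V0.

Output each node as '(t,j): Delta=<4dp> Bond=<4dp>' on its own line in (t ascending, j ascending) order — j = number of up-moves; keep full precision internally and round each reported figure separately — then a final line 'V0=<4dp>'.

(0,0): Delta=0.1631 Bond=38.7936
(1,0): Delta=2.2549 Bond=-39.4147
(1,1): Delta=-0.1357 Bond=78.3115
V0=49.7205

Risk-neutral probability p* = (R−d)/(u−d) = (1.26−0.63)/(1.47−0.63) = 0.7500.
Terminal payoffs: V(2,0)=10.3000, V(2,1)=90.2500, V(2,2)=79.0200
(1,0): S=42.2100. Δ = (V_up−V_dn)/(S_up−S_dn) = (90.2500−10.3000)/(62.0487−26.5923) = 2.2549. V = [p*·90.2500 + (1−p*)·10.3000]/1.26 = 55.7639. B = V − Δ·S = -39.4147.
(1,1): S=98.4900. Δ = (V_up−V_dn)/(S_up−S_dn) = (79.0200−90.2500)/(144.7803−62.0487) = -0.1357. V = [p*·79.0200 + (1−p*)·90.2500]/1.26 = 64.9425. B = V − Δ·S = 78.3115.
(0,0): S=67.0000. Δ = (V_up−V_dn)/(S_up−S_dn) = (64.9425−55.7639)/(98.4900−42.2100) = 0.1631. V = [p*·64.9425 + (1−p*)·55.7639]/1.26 = 49.7205. B = V − Δ·S = 38.7936.
Root portfolio cost Δ·67+B reproduces V0=49.7205.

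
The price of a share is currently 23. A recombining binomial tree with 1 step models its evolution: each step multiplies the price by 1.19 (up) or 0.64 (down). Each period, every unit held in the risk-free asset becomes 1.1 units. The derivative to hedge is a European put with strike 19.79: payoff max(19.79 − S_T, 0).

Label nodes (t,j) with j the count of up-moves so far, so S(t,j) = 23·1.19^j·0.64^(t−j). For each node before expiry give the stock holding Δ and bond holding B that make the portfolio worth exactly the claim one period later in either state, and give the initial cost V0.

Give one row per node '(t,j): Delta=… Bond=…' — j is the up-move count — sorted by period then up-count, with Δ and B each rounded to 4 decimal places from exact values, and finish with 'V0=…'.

(0,0): Delta=-0.4008 Bond=9.9724
V0=0.7542

The replicating-portfolio and risk-neutral prices coincide; use p* = (1.1−0.64)/(1.19−0.64) = 0.8364 for the latter.
Terminal values V(1,·): V(1,0)=5.0700, V(1,1)=0.0000
(0,0): S=23.0000. Δ = (V_up−V_dn)/(S_up−S_dn) = (0.0000−5.0700)/(27.3700−14.7200) = -0.4008. V = [p*·0.0000 + (1−p*)·5.0700]/1.1 = 0.7542. B = V − Δ·S = 9.9724.
Check: Δ(0,0)·S0 + B(0,0) = 0.7542 = V0.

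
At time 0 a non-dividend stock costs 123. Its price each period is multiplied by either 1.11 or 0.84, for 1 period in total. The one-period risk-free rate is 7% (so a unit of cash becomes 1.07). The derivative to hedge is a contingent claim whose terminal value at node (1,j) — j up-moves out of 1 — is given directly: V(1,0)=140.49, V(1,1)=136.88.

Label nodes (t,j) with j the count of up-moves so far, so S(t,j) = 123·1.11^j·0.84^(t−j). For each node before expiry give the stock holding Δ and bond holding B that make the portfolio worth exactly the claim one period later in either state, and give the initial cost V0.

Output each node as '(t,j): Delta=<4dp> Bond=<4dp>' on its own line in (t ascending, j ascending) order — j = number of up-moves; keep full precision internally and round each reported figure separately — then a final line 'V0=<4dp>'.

No-arbitrage ⇒ martingale measure with p* = (R−d)/(u−d) = 0.8519.
Terminal payoffs: V(1,0)=140.4900, V(1,1)=136.8800
  t=0,j=0: stock 123.0000 → up 136.5300 (V=136.8800), down 103.3200 (V=140.4900). Price 128.4251; hedge Δ=-0.1087, bond B=141.7954.
Each (Δ,B) replicates both successor values, so the strategy is self-financing and V0 is arbitrage-free.

(0,0): Delta=-0.1087 Bond=141.7954
V0=128.4251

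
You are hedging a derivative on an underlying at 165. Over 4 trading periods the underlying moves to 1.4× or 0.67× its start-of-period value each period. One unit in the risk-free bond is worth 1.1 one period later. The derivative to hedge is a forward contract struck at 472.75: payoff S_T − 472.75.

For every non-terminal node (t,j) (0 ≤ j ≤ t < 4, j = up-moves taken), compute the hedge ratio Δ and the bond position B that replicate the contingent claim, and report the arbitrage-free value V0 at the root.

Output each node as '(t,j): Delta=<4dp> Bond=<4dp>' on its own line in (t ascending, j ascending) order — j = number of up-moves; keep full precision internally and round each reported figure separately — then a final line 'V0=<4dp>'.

(0,0): Delta=1.0000 Bond=-322.8946
(1,0): Delta=1.0000 Bond=-355.1841
(1,1): Delta=1.0000 Bond=-355.1841
(2,0): Delta=1.0000 Bond=-390.7025
(2,1): Delta=1.0000 Bond=-390.7025
(2,2): Delta=1.0000 Bond=-390.7025
(3,0): Delta=1.0000 Bond=-429.7727
(3,1): Delta=1.0000 Bond=-429.7727
(3,2): Delta=1.0000 Bond=-429.7727
(3,3): Delta=1.0000 Bond=-429.7727
V0=-157.8946

No-arbitrage ⇒ martingale measure with p* = (R−d)/(u−d) = 0.5890.
Terminal values V(4,·): V(4,0)=-439.5007, V(4,1)=-403.2737, V(4,2)=-327.5757, V(4,3)=-169.4008, V(4,4)=161.1140
Node (3,0) S=49.6259: V=(p*·-403.2737+(1−p*)·-439.5007)/1.1=-380.1468; Δ=(-403.2737−-439.5007)/(69.4763−33.2493)=1.0000; B=V−Δ·S=-429.7727
Node (3,1) S=103.6959: V=(p*·-327.5757+(1−p*)·-403.2737)/1.1=-326.0768; Δ=(-327.5757−-403.2737)/(145.1743−69.4763)=1.0000; B=V−Δ·S=-429.7727
Node (3,2) S=216.6780: V=(p*·-169.4008+(1−p*)·-327.5757)/1.1=-213.0947; Δ=(-169.4008−-327.5757)/(303.3492−145.1743)=1.0000; B=V−Δ·S=-429.7727
Node (3,3) S=452.7600: V=(p*·161.1140+(1−p*)·-169.4008)/1.1=22.9873; Δ=(161.1140−-169.4008)/(633.8640−303.3492)=1.0000; B=V−Δ·S=-429.7727
Node (2,0) S=74.0685: V=(p*·-326.0768+(1−p*)·-380.1468)/1.1=-316.6340; Δ=(-326.0768−-380.1468)/(103.6959−49.6259)=1.0000; B=V−Δ·S=-390.7025
Node (2,1) S=154.7700: V=(p*·-213.0947+(1−p*)·-326.0768)/1.1=-235.9325; Δ=(-213.0947−-326.0768)/(216.6780−103.6959)=1.0000; B=V−Δ·S=-390.7025
Node (2,2) S=323.4000: V=(p*·22.9873+(1−p*)·-213.0947)/1.1=-67.3025; Δ=(22.9873−-213.0947)/(452.7600−216.6780)=1.0000; B=V−Δ·S=-390.7025
Node (1,0) S=110.5500: V=(p*·-235.9325+(1−p*)·-316.6340)/1.1=-244.6341; Δ=(-235.9325−-316.6340)/(154.7700−74.0685)=1.0000; B=V−Δ·S=-355.1841
Node (1,1) S=231.0000: V=(p*·-67.3025+(1−p*)·-235.9325)/1.1=-124.1841; Δ=(-67.3025−-235.9325)/(323.4000−154.7700)=1.0000; B=V−Δ·S=-355.1841
Node (0,0) S=165.0000: V=(p*·-124.1841+(1−p*)·-244.6341)/1.1=-157.8946; Δ=(-124.1841−-244.6341)/(231.0000−110.5500)=1.0000; B=V−Δ·S=-322.8946
Each (Δ,B) replicates both successor values, so the strategy is self-financing and V0 is arbitrage-free.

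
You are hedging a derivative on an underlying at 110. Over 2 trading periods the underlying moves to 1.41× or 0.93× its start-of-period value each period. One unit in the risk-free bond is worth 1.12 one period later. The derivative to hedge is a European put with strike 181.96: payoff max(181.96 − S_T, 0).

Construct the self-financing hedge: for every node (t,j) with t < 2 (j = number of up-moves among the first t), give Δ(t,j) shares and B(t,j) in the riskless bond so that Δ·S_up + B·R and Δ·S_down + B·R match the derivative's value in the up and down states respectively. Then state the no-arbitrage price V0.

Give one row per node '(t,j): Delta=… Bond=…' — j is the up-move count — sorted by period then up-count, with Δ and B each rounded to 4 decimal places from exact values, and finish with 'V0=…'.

Since d<R<u, set p* = (R−d)/(u−d) = 0.3958; price each node as the discounted p*-expectation of its children.
At expiry t=2: V(2,0)=86.8210, V(2,1)=37.7170, V(2,2)=0.0000
  t=1,j=0: stock 102.3000 → up 144.2430 (V=37.7170), down 95.1390 (V=86.8210). Price 60.1643; hedge Δ=-1.0000, bond B=162.4643.
  t=1,j=1: stock 155.1000 → up 218.6910 (V=0.0000), down 144.2430 (V=37.7170). Price 20.3459; hedge Δ=-0.5066, bond B=98.9229.
  t=0,j=0: stock 110.0000 → up 155.1000 (V=20.3459), down 102.3000 (V=60.1643). Price 39.6454; hedge Δ=-0.7541, bond B=122.6004.
Root portfolio cost Δ·110+B reproduces V0=39.6454.

(0,0): Delta=-0.7541 Bond=122.6004
(1,0): Delta=-1.0000 Bond=162.4643
(1,1): Delta=-0.5066 Bond=98.9229
V0=39.6454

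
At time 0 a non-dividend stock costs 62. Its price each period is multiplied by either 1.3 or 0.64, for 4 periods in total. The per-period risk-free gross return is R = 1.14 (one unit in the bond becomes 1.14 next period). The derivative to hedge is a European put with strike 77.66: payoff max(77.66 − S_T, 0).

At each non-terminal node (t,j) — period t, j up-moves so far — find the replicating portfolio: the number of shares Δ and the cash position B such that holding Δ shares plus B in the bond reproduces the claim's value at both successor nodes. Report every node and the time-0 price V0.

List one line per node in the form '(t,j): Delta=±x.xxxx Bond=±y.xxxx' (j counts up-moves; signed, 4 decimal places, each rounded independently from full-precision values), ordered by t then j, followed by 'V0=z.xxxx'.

Since d<R<u, set p* = (R−d)/(u−d) = 0.7576; price each node as the discounted p*-expectation of its children.
Terminal payoffs: V(4,0)=67.2581, V(4,1)=56.5312, V(4,2)=34.7421, V(4,3)=0.0000, V(4,4)=0.0000
Node (3,0) S=16.2529: V=(p*·56.5312+(1−p*)·67.2581)/1.14=51.8699; Δ=(56.5312−67.2581)/(21.1288−10.4019)=-1.0000; B=V−Δ·S=68.1228
Node (3,1) S=33.0138: V=(p*·34.7421+(1−p*)·56.5312)/1.14=35.1090; Δ=(34.7421−56.5312)/(42.9179−21.1288)=-1.0000; B=V−Δ·S=68.1228
Node (3,2) S=67.0592: V=(p*·0.0000+(1−p*)·34.7421)/1.14=7.3880; Δ=(0.0000−34.7421)/(87.1770−42.9179)=-0.7850; B=V−Δ·S=60.0276
Node (3,3) S=136.2140: V=(p*·0.0000+(1−p*)·0.0000)/1.14=0.0000; Δ=(0.0000−0.0000)/(177.0782−87.1770)=0.0000; B=V−Δ·S=0.0000
Node (2,0) S=25.3952: V=(p*·35.1090+(1−p*)·51.8699)/1.14=34.3616; Δ=(35.1090−51.8699)/(33.0138−16.2529)=-1.0000; B=V−Δ·S=59.7568
Node (2,1) S=51.5840: V=(p*·7.3880+(1−p*)·35.1090)/1.14=12.3757; Δ=(7.3880−35.1090)/(67.0592−33.0138)=-0.8142; B=V−Δ·S=54.3772
Node (2,2) S=104.7800: V=(p*·0.0000+(1−p*)·7.3880)/1.14=1.5711; Δ=(0.0000−7.3880)/(136.2140−67.0592)=-0.1068; B=V−Δ·S=12.7650
Node (1,0) S=39.6800: V=(p*·12.3757+(1−p*)·34.3616)/1.14=15.5312; Δ=(12.3757−34.3616)/(51.5840−25.3952)=-0.8395; B=V−Δ·S=48.8433
Node (1,1) S=80.6000: V=(p*·1.5711+(1−p*)·12.3757)/1.14=3.6758; Δ=(1.5711−12.3757)/(104.7800−51.5840)=-0.2031; B=V−Δ·S=20.0464
Node (0,0) S=62.0000: V=(p*·3.6758+(1−p*)·15.5312)/1.14=5.7455; Δ=(3.6758−15.5312)/(80.6000−39.6800)=-0.2897; B=V−Δ·S=23.7083
The time-0 hedge costs 5.7455, which is the no-arbitrage price.

(0,0): Delta=-0.2897 Bond=23.7083
(1,0): Delta=-0.8395 Bond=48.8433
(1,1): Delta=-0.2031 Bond=20.0464
(2,0): Delta=-1.0000 Bond=59.7568
(2,1): Delta=-0.8142 Bond=54.3772
(2,2): Delta=-0.1068 Bond=12.7650
(3,0): Delta=-1.0000 Bond=68.1228
(3,1): Delta=-1.0000 Bond=68.1228
(3,2): Delta=-0.7850 Bond=60.0276
(3,3): Delta=0.0000 Bond=0.0000
V0=5.7455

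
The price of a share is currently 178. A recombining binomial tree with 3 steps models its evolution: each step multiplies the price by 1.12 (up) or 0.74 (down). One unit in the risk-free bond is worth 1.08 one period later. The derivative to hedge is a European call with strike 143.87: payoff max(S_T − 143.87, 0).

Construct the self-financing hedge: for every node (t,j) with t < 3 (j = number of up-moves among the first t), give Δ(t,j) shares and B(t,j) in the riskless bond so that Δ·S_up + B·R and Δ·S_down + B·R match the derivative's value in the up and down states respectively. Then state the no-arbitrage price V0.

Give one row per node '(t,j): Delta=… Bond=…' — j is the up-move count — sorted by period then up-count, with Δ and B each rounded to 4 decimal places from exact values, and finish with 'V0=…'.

(0,0): Delta=0.9119 Bond=-97.6499
(1,0): Delta=0.3535 Bond=-31.9072
(1,1): Delta=0.9554 Bond=-114.1154
(2,0): Delta=0.0000 Bond=0.0000
(2,1): Delta=0.3810 Bond=-38.5138
(2,2): Delta=1.0000 Bond=-133.2130
V0=64.6771

Risk-neutral probability p* = (R−d)/(u−d) = (1.08−0.74)/(1.12−0.74) = 0.8947.
Terminal payoffs: V(3,0)=0.0000, V(3,1)=0.0000, V(3,2)=21.3596, V(3,3)=106.2072
Node (2,0) S=97.4728: V=(p*·0.0000+(1−p*)·0.0000)/1.08=0.0000; Δ=(0.0000−0.0000)/(109.1695−72.1299)=0.0000; B=V−Δ·S=0.0000
Node (2,1) S=147.5264: V=(p*·21.3596+(1−p*)·0.0000)/1.08=17.6955; Δ=(21.3596−0.0000)/(165.2296−109.1695)=0.3810; B=V−Δ·S=-38.5138
Node (2,2) S=223.2832: V=(p*·106.2072+(1−p*)·21.3596)/1.08=90.0702; Δ=(106.2072−21.3596)/(250.0772−165.2296)=1.0000; B=V−Δ·S=-133.2130
Node (1,0) S=131.7200: V=(p*·17.6955+(1−p*)·0.0000)/1.08=14.6601; Δ=(17.6955−0.0000)/(147.5264−97.4728)=0.3535; B=V−Δ·S=-31.9072
Node (1,1) S=199.3600: V=(p*·90.0702+(1−p*)·17.6955)/1.08=76.3443; Δ=(90.0702−17.6955)/(223.2832−147.5264)=0.9554; B=V−Δ·S=-114.1154
Node (0,0) S=178.0000: V=(p*·76.3443+(1−p*)·14.6601)/1.08=64.6771; Δ=(76.3443−14.6601)/(199.3600−131.7200)=0.9119; B=V−Δ·S=-97.6499
Each (Δ,B) replicates both successor values, so the strategy is self-financing and V0 is arbitrage-free.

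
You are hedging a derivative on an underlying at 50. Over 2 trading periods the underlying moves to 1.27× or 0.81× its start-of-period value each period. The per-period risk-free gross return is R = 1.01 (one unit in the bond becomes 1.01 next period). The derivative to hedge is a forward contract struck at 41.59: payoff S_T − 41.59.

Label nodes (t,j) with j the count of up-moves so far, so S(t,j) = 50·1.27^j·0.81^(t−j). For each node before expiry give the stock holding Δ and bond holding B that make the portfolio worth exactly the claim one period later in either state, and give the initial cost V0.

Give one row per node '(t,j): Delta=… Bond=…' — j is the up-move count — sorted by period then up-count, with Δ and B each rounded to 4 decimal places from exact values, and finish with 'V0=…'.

(0,0): Delta=1.0000 Bond=-40.7705
(1,0): Delta=1.0000 Bond=-41.1782
(1,1): Delta=1.0000 Bond=-41.1782
V0=9.2295

Since d<R<u, set p* = (R−d)/(u−d) = 0.4348; price each node as the discounted p*-expectation of its children.
At expiry t=2: V(2,0)=-8.7850, V(2,1)=9.8450, V(2,2)=39.0550
Node (1,0) S=40.5000: V=(p*·9.8450+(1−p*)·-8.7850)/1.01=-0.6782; Δ=(9.8450−-8.7850)/(51.4350−32.8050)=1.0000; B=V−Δ·S=-41.1782
Node (1,1) S=63.5000: V=(p*·39.0550+(1−p*)·9.8450)/1.01=22.3218; Δ=(39.0550−9.8450)/(80.6450−51.4350)=1.0000; B=V−Δ·S=-41.1782
Node (0,0) S=50.0000: V=(p*·22.3218+(1−p*)·-0.6782)/1.01=9.2295; Δ=(22.3218−-0.6782)/(63.5000−40.5000)=1.0000; B=V−Δ·S=-40.7705
Root portfolio cost Δ·50+B reproduces V0=9.2295.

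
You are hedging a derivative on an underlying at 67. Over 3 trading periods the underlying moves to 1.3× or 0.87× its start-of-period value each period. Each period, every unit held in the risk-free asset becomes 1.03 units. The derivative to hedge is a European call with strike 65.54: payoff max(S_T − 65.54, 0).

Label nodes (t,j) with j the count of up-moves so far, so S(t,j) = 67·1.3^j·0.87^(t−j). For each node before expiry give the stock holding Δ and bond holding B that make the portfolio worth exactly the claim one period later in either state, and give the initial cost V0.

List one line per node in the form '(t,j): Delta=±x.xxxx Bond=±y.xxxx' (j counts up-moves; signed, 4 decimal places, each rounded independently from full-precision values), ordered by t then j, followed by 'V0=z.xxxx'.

No-arbitrage ⇒ martingale measure with p* = (R−d)/(u−d) = 0.3721.
Terminal payoffs: V(3,0)=0.0000, V(3,1)=0.3860, V(3,2)=32.9701, V(3,3)=81.6590
Node (2,0) S=50.7123: V=(p*·0.3860+(1−p*)·0.0000)/1.03=0.1394; Δ=(0.3860−0.0000)/(65.9260−44.1197)=0.0177; B=V−Δ·S=-0.7582
Node (2,1) S=75.7770: V=(p*·32.9701+(1−p*)·0.3860)/1.03=12.1459; Δ=(32.9701−0.3860)/(98.5101−65.9260)=1.0000; B=V−Δ·S=-63.6311
Node (2,2) S=113.2300: V=(p*·81.6590+(1−p*)·32.9701)/1.03=49.5989; Δ=(81.6590−32.9701)/(147.1990−98.5101)=1.0000; B=V−Δ·S=-63.6311
Node (1,0) S=58.2900: V=(p*·12.1459+(1−p*)·0.1394)/1.03=4.4728; Δ=(12.1459−0.1394)/(75.7770−50.7123)=0.4790; B=V−Δ·S=-23.4493
Node (1,1) S=87.1000: V=(p*·49.5989+(1−p*)·12.1459)/1.03=25.3223; Δ=(49.5989−12.1459)/(113.2300−75.7770)=1.0000; B=V−Δ·S=-61.7777
Node (0,0) S=67.0000: V=(p*·25.3223+(1−p*)·4.4728)/1.03=11.8745; Δ=(25.3223−4.4728)/(87.1000−58.2900)=0.7237; B=V−Δ·S=-36.6127
The time-0 hedge costs 11.8745, which is the no-arbitrage price.

(0,0): Delta=0.7237 Bond=-36.6127
(1,0): Delta=0.4790 Bond=-23.4493
(1,1): Delta=1.0000 Bond=-61.7777
(2,0): Delta=0.0177 Bond=-0.7582
(2,1): Delta=1.0000 Bond=-63.6311
(2,2): Delta=1.0000 Bond=-63.6311
V0=11.8745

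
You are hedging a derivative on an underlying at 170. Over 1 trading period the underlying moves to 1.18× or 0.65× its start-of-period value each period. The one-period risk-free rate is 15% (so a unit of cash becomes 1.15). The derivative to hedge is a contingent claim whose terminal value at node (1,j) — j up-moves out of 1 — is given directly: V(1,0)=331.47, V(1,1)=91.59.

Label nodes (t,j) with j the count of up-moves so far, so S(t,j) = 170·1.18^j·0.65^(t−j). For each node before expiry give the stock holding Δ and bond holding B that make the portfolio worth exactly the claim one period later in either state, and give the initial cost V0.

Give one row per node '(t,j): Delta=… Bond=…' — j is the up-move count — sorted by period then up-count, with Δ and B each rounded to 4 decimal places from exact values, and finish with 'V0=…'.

Since d<R<u, set p* = (R−d)/(u−d) = 0.9434; price each node as the discounted p*-expectation of its children.
Terminal values V(1,·): V(1,0)=331.4700, V(1,1)=91.5900
(0,0): S=170.0000. Δ = (V_up−V_dn)/(S_up−S_dn) = (91.5900−331.4700)/(200.6000−110.5000) = -2.6624. V = [p*·91.5900 + (1−p*)·331.4700]/1.15 = 91.4505. B = V − Δ·S = 544.0543.
Each (Δ,B) replicates both successor values, so the strategy is self-financing and V0 is arbitrage-free.

(0,0): Delta=-2.6624 Bond=544.0543
V0=91.4505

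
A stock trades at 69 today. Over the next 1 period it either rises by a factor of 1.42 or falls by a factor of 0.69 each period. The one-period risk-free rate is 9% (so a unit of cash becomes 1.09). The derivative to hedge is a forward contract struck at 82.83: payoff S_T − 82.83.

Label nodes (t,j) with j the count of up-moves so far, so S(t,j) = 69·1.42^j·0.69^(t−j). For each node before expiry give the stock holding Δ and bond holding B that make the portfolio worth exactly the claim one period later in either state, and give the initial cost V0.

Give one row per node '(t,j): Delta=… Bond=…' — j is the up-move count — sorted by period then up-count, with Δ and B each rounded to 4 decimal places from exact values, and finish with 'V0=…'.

The replicating-portfolio and risk-neutral prices coincide; use p* = (1.09−0.69)/(1.42−0.69) = 0.5479 for the latter.
At expiry t=1: V(1,0)=-35.2200, V(1,1)=15.1500
  t=0,j=0: stock 69.0000 → up 97.9800 (V=15.1500), down 47.6100 (V=-35.2200). Price -6.9908; hedge Δ=1.0000, bond B=-75.9908.
The time-0 hedge costs -6.9908, which is the no-arbitrage price.

(0,0): Delta=1.0000 Bond=-75.9908
V0=-6.9908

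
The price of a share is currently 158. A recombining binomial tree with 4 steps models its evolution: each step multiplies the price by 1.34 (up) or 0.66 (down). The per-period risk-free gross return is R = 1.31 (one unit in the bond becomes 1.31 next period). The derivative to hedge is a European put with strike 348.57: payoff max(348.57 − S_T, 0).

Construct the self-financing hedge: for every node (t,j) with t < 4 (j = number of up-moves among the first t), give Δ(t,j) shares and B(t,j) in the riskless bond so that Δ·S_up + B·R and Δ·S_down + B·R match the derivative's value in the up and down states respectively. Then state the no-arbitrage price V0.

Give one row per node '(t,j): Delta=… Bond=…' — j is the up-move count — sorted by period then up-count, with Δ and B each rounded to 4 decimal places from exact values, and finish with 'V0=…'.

The replicating-portfolio and risk-neutral prices coincide; use p* = (1.31−0.66)/(1.34−0.66) = 0.9559 for the latter.
Terminal payoffs: V(4,0)=318.5899, V(4,1)=287.7013, V(4,2)=224.9882, V(4,3)=97.6615, V(4,4)=0.0000
Node (3,0) S=45.4244: V=(p*·287.7013+(1−p*)·318.5899)/1.31=220.6596; Δ=(287.7013−318.5899)/(60.8687−29.9801)=-1.0000; B=V−Δ·S=266.0840
Node (3,1) S=92.2252: V=(p*·224.9882+(1−p*)·287.7013)/1.31=173.8587; Δ=(224.9882−287.7013)/(123.5818−60.8687)=-1.0000; B=V−Δ·S=266.0840
Node (3,2) S=187.2452: V=(p*·97.6615+(1−p*)·224.9882)/1.31=78.8388; Δ=(97.6615−224.9882)/(250.9085−123.5818)=-1.0000; B=V−Δ·S=266.0840
Node (3,3) S=380.1644: V=(p*·0.0000+(1−p*)·97.6615)/1.31=3.2890; Δ=(0.0000−97.6615)/(509.4203−250.9085)=-0.3778; B=V−Δ·S=146.9088
Node (2,0) S=68.8248: V=(p*·173.8587+(1−p*)·220.6596)/1.31=134.2927; Δ=(173.8587−220.6596)/(92.2252−45.4244)=-1.0000; B=V−Δ·S=203.1175
Node (2,1) S=139.7352: V=(p*·78.8388+(1−p*)·173.8587)/1.31=63.3823; Δ=(78.8388−173.8587)/(187.2452−92.2252)=-1.0000; B=V−Δ·S=203.1175
Node (2,2) S=283.7048: V=(p*·3.2890+(1−p*)·78.8388)/1.31=5.0550; Δ=(3.2890−78.8388)/(380.1644−187.2452)=-0.3916; B=V−Δ·S=116.1577
Node (1,0) S=104.2800: V=(p*·63.3823+(1−p*)·134.2927)/1.31=50.7716; Δ=(63.3823−134.2927)/(139.7352−68.8248)=-1.0000; B=V−Δ·S=155.0516
Node (1,1) S=211.7200: V=(p*·5.0550+(1−p*)·63.3823)/1.31=5.8231; Δ=(5.0550−63.3823)/(283.7048−139.7352)=-0.4051; B=V−Δ·S=91.5986
Node (0,0) S=158.0000: V=(p*·5.8231+(1−p*)·50.7716)/1.31=5.9589; Δ=(5.8231−50.7716)/(211.7200−104.2800)=-0.4184; B=V−Δ·S=72.0595
The time-0 hedge costs 5.9589, which is the no-arbitrage price.

(0,0): Delta=-0.4184 Bond=72.0595
(1,0): Delta=-1.0000 Bond=155.0516
(1,1): Delta=-0.4051 Bond=91.5986
(2,0): Delta=-1.0000 Bond=203.1175
(2,1): Delta=-1.0000 Bond=203.1175
(2,2): Delta=-0.3916 Bond=116.1577
(3,0): Delta=-1.0000 Bond=266.0840
(3,1): Delta=-1.0000 Bond=266.0840
(3,2): Delta=-1.0000 Bond=266.0840
(3,3): Delta=-0.3778 Bond=146.9088
V0=5.9589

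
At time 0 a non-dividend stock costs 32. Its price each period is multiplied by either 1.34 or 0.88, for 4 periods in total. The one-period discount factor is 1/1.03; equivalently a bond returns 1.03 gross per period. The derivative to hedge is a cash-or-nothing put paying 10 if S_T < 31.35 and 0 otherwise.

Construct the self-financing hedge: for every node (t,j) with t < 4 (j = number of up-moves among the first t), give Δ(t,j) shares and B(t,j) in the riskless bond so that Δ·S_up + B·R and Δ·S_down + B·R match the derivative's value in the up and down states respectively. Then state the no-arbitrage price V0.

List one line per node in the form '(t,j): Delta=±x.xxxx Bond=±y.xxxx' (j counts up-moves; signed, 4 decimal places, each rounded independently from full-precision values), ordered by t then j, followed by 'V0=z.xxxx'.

Under the risk-neutral measure, an up-move has probability p* = (R−d)/(u−d) = 0.3261 and values discount at R = 1.03.
At expiry t=4: V(4,0)=10.0000, V(4,1)=10.0000, V(4,2)=0.0000, V(4,3)=0.0000, V(4,4)=0.0000
Node (3,0) S=21.8071: V=(p*·10.0000+(1−p*)·10.0000)/1.03=9.7087; Δ=(10.0000−10.0000)/(29.2215−19.1903)=0.0000; B=V−Δ·S=9.7087
Node (3,1) S=33.2063: V=(p*·0.0000+(1−p*)·10.0000)/1.03=6.5428; Δ=(0.0000−10.0000)/(44.4964−29.2215)=-0.6547; B=V−Δ·S=28.2820
Node (3,2) S=50.5641: V=(p*·0.0000+(1−p*)·0.0000)/1.03=0.0000; Δ=(0.0000−0.0000)/(67.7559−44.4964)=0.0000; B=V−Δ·S=0.0000
Node (3,3) S=76.9953: V=(p*·0.0000+(1−p*)·0.0000)/1.03=0.0000; Δ=(0.0000−0.0000)/(103.1737−67.7559)=0.0000; B=V−Δ·S=0.0000
Node (2,0) S=24.7808: V=(p*·6.5428+(1−p*)·9.7087)/1.03=8.4237; Δ=(6.5428−9.7087)/(33.2063−21.8071)=-0.2777; B=V−Δ·S=15.3060
Node (2,1) S=37.7344: V=(p*·0.0000+(1−p*)·6.5428)/1.03=4.2809; Δ=(0.0000−6.5428)/(50.5641−33.2063)=-0.3769; B=V−Δ·S=18.5045
Node (2,2) S=57.4592: V=(p*·0.0000+(1−p*)·0.0000)/1.03=0.0000; Δ=(0.0000−0.0000)/(76.9953−50.5641)=0.0000; B=V−Δ·S=0.0000
Node (1,0) S=28.1600: V=(p*·4.2809+(1−p*)·8.4237)/1.03=6.8668; Δ=(4.2809−8.4237)/(37.7344−24.7808)=-0.3198; B=V−Δ·S=15.8728
Node (1,1) S=42.8800: V=(p*·0.0000+(1−p*)·4.2809)/1.03=2.8009; Δ=(0.0000−4.2809)/(57.4592−37.7344)=-0.2170; B=V−Δ·S=12.1072
Node (0,0) S=32.0000: V=(p*·2.8009+(1−p*)·6.8668)/1.03=5.3796; Δ=(2.8009−6.8668)/(42.8800−28.1600)=-0.2762; B=V−Δ·S=14.2183
Each (Δ,B) replicates both successor values, so the strategy is self-financing and V0 is arbitrage-free.

(0,0): Delta=-0.2762 Bond=14.2183
(1,0): Delta=-0.3198 Bond=15.8728
(1,1): Delta=-0.2170 Bond=12.1072
(2,0): Delta=-0.2777 Bond=15.3060
(2,1): Delta=-0.3769 Bond=18.5045
(2,2): Delta=0.0000 Bond=0.0000
(3,0): Delta=0.0000 Bond=9.7087
(3,1): Delta=-0.6547 Bond=28.2820
(3,2): Delta=0.0000 Bond=0.0000
(3,3): Delta=0.0000 Bond=0.0000
V0=5.3796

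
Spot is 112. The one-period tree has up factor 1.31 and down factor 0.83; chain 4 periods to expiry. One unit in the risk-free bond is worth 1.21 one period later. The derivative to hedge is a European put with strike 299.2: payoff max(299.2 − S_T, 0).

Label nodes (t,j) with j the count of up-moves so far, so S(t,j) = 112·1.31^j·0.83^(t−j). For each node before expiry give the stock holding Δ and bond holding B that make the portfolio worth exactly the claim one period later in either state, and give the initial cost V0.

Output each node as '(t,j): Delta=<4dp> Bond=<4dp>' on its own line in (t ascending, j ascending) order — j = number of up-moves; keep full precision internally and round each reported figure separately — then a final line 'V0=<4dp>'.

(0,0): Delta=-0.8404 Bond=127.3156
(1,0): Delta=-1.0000 Bond=168.8906
(1,1): Delta=-0.8138 Bond=150.1470
(2,0): Delta=-1.0000 Bond=204.3576
(2,1): Delta=-1.0000 Bond=204.3576
(2,2): Delta=-0.7827 Bond=175.7095
(3,0): Delta=-1.0000 Bond=247.2727
(3,1): Delta=-1.0000 Bond=247.2727
(3,2): Delta=-1.0000 Bond=247.2727
(3,3): Delta=-0.7465 Bond=203.4864
V0=33.1936

Since d<R<u, set p* = (R−d)/(u−d) = 0.7917; price each node as the discounted p*-expectation of its children.
At expiry t=4: V(4,0)=246.0467, V(4,1)=215.3074, V(4,2)=166.7912, V(4,3)=90.2175, V(4,4)=0.0000
Node (3,0) S=64.0401: V=(p*·215.3074+(1−p*)·246.0467)/1.21=183.2326; Δ=(215.3074−246.0467)/(83.8926−53.1533)=-1.0000; B=V−Δ·S=247.2727
Node (3,1) S=101.0754: V=(p*·166.7912+(1−p*)·215.3074)/1.21=146.1973; Δ=(166.7912−215.3074)/(132.4088−83.8926)=-1.0000; B=V−Δ·S=247.2727
Node (3,2) S=159.5287: V=(p*·90.2175+(1−p*)·166.7912)/1.21=87.7441; Δ=(90.2175−166.7912)/(208.9825−132.4088)=-1.0000; B=V−Δ·S=247.2727
Node (3,3) S=251.7862: V=(p*·0.0000+(1−p*)·90.2175)/1.21=15.5333; Δ=(0.0000−90.2175)/(329.8399−208.9825)=-0.7465; B=V−Δ·S=203.4864
Node (2,0) S=77.1568: V=(p*·146.1973+(1−p*)·183.2326)/1.21=127.2008; Δ=(146.1973−183.2326)/(101.0754−64.0401)=-1.0000; B=V−Δ·S=204.3576
Node (2,1) S=121.7776: V=(p*·87.7441+(1−p*)·146.1973)/1.21=82.5800; Δ=(87.7441−146.1973)/(159.5287−101.0754)=-1.0000; B=V−Δ·S=204.3576
Node (2,2) S=192.2032: V=(p*·15.5333+(1−p*)·87.7441)/1.21=25.2704; Δ=(15.5333−87.7441)/(251.7862−159.5287)=-0.7827; B=V−Δ·S=175.7095
Node (1,0) S=92.9600: V=(p*·82.5800+(1−p*)·127.2008)/1.21=75.9306; Δ=(82.5800−127.2008)/(121.7776−77.1568)=-1.0000; B=V−Δ·S=168.8906
Node (1,1) S=146.7200: V=(p*·25.2704+(1−p*)·82.5800)/1.21=30.7520; Δ=(25.2704−82.5800)/(192.2032−121.7776)=-0.8138; B=V−Δ·S=150.1470
Node (0,0) S=112.0000: V=(p*·30.7520+(1−p*)·75.9306)/1.21=33.1936; Δ=(30.7520−75.9306)/(146.7200−92.9600)=-0.8404; B=V−Δ·S=127.3156
Each (Δ,B) replicates both successor values, so the strategy is self-financing and V0 is arbitrage-free.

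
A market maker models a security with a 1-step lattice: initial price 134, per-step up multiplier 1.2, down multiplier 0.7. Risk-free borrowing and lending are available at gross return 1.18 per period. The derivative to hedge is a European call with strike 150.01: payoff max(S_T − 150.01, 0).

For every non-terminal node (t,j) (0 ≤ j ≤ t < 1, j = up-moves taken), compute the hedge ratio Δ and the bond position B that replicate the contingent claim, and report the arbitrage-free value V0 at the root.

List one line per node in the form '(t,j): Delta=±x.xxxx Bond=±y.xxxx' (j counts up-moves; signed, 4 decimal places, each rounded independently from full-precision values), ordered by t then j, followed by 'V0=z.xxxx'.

(0,0): Delta=0.1610 Bond=-12.8017
V0=8.7783

Under the risk-neutral measure, an up-move has probability p* = (R−d)/(u−d) = 0.9600 and values discount at R = 1.18.
Terminal payoffs: V(1,0)=0.0000, V(1,1)=10.7900
(0,0): S=134.0000. Δ = (V_up−V_dn)/(S_up−S_dn) = (10.7900−0.0000)/(160.8000−93.8000) = 0.1610. V = [p*·10.7900 + (1−p*)·0.0000]/1.18 = 8.7783. B = V − Δ·S = -12.8017.
The time-0 hedge costs 8.7783, which is the no-arbitrage price.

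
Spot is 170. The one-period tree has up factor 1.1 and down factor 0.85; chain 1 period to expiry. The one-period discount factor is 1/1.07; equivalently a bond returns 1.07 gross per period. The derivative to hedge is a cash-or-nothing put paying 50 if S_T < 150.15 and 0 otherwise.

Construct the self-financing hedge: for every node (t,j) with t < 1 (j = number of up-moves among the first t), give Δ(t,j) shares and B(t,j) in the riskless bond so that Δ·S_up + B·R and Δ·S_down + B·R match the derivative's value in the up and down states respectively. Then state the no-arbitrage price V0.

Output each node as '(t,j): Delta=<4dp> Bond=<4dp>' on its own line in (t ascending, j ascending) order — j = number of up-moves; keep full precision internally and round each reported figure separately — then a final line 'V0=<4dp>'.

Under the risk-neutral measure, an up-move has probability p* = (R−d)/(u−d) = 0.8800 and values discount at R = 1.07.
Terminal values V(1,·): V(1,0)=50.0000, V(1,1)=0.0000
(0,0): S=170.0000. Δ = (V_up−V_dn)/(S_up−S_dn) = (0.0000−50.0000)/(187.0000−144.5000) = -1.1765. V = [p*·0.0000 + (1−p*)·50.0000]/1.07 = 5.6075. B = V − Δ·S = 205.6075.
Self-financing check: at every node Δ·S+B equals the discounted successor values.

(0,0): Delta=-1.1765 Bond=205.6075
V0=5.6075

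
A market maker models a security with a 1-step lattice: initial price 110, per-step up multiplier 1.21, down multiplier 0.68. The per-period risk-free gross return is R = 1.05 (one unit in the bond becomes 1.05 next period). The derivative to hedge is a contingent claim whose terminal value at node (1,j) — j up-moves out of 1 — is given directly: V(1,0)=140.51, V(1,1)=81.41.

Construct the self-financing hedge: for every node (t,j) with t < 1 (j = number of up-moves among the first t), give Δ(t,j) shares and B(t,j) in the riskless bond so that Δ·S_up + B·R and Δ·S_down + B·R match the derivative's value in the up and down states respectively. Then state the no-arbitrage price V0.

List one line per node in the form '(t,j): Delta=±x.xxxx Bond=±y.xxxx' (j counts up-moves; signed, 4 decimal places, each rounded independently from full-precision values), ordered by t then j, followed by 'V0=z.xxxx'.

No-arbitrage ⇒ martingale measure with p* = (R−d)/(u−d) = 0.6981.
Payoff layer (t=1): V(1,0)=140.5100, V(1,1)=81.4100
Node (0,0) S=110.0000: V=(p*·81.4100+(1−p*)·140.5100)/1.05=94.5252; Δ=(81.4100−140.5100)/(133.1000−74.8000)=-1.0137; B=V−Δ·S=206.0347
Self-financing check: at every node Δ·S+B equals the discounted successor values.

(0,0): Delta=-1.0137 Bond=206.0347
V0=94.5252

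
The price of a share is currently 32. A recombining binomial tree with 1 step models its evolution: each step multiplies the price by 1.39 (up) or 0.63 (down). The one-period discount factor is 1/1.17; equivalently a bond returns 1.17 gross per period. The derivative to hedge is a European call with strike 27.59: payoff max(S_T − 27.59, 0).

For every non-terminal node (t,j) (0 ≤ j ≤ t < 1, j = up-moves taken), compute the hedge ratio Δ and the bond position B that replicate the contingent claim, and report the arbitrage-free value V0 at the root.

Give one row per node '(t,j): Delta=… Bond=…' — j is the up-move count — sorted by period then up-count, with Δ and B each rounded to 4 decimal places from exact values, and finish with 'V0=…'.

(0,0): Delta=0.6945 Bond=-11.9666
V0=10.2571

No-arbitrage ⇒ martingale measure with p* = (R−d)/(u−d) = 0.7105.
Payoff layer (t=1): V(1,0)=0.0000, V(1,1)=16.8900
  t=0,j=0: stock 32.0000 → up 44.4800 (V=16.8900), down 20.1600 (V=0.0000). Price 10.2571; hedge Δ=0.6945, bond B=-11.9666.
Root portfolio cost Δ·32+B reproduces V0=10.2571.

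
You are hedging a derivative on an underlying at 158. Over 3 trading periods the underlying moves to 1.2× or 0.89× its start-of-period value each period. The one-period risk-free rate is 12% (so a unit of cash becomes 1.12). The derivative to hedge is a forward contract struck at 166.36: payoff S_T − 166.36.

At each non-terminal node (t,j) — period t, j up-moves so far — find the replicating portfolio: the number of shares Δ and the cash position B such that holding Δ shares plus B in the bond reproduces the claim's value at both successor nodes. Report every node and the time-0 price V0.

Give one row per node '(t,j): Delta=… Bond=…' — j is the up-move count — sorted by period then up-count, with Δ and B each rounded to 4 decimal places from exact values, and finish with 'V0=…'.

(0,0): Delta=1.0000 Bond=-118.4118
(1,0): Delta=1.0000 Bond=-132.6212
(1,1): Delta=1.0000 Bond=-132.6212
(2,0): Delta=1.0000 Bond=-148.5357
(2,1): Delta=1.0000 Bond=-148.5357
(2,2): Delta=1.0000 Bond=-148.5357
V0=39.5882

Under the risk-neutral measure, an up-move has probability p* = (R−d)/(u−d) = 0.7419 and values discount at R = 1.12.
Terminal payoffs: V(3,0)=-54.9749, V(3,1)=-16.1778, V(3,2)=36.1328, V(3,3)=106.6640
  t=2,j=0: stock 125.1518 → up 150.1822 (V=-16.1778), down 111.3851 (V=-54.9749). Price -23.3839; hedge Δ=1.0000, bond B=-148.5357.
  t=2,j=1: stock 168.7440 → up 202.4928 (V=36.1328), down 150.1822 (V=-16.1778). Price 20.2083; hedge Δ=1.0000, bond B=-148.5357.
  t=2,j=2: stock 227.5200 → up 273.0240 (V=106.6640), down 202.4928 (V=36.1328). Price 78.9843; hedge Δ=1.0000, bond B=-148.5357.
  t=1,j=0: stock 140.6200 → up 168.7440 (V=20.2083), down 125.1518 (V=-23.3839). Price 7.9988; hedge Δ=1.0000, bond B=-132.6212.
  t=1,j=1: stock 189.6000 → up 227.5200 (V=78.9843), down 168.7440 (V=20.2083). Price 56.9788; hedge Δ=1.0000, bond B=-132.6212.
  t=0,j=0: stock 158.0000 → up 189.6000 (V=56.9788), down 140.6200 (V=7.9988). Price 39.5882; hedge Δ=1.0000, bond B=-118.4118.
Check: Δ(0,0)·S0 + B(0,0) = 39.5882 = V0.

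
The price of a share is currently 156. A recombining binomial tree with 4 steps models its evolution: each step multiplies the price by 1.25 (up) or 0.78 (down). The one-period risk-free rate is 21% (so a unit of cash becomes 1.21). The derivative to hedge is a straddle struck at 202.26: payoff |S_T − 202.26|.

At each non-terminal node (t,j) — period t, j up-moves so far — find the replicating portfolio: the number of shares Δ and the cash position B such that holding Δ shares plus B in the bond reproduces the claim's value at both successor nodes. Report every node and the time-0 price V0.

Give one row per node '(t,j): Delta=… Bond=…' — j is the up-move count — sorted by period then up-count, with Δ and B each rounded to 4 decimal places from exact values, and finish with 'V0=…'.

(0,0): Delta=0.8050 Bond=-61.8713
(1,0): Delta=-0.2923 Bond=58.6608
(1,1): Delta=0.8687 Bond=-87.2852
(2,0): Delta=-1.0000 Bond=138.1463
(2,1): Delta=-0.2512 Bond=64.7315
(2,2): Delta=0.9337 Bond=-121.4613
(3,0): Delta=-1.0000 Bond=167.1570
(3,1): Delta=-1.0000 Bond=167.1570
(3,2): Delta=-0.2078 Bond=70.0616
(3,3): Delta=1.0000 Bond=-167.1570
V0=63.7137

Under the risk-neutral measure, an up-move has probability p* = (R−d)/(u−d) = 0.9149 and values discount at R = 1.21.
Terminal values V(4,·): V(4,0)=144.5165, V(4,1)=109.7224, V(4,2)=53.9625, V(4,3)=35.3963, V(4,4)=178.5994
  t=3,j=0: stock 74.0301 → up 92.5376 (V=109.7224), down 57.7435 (V=144.5165). Price 93.1269; hedge Δ=-1.0000, bond B=167.1570.
  t=3,j=1: stock 118.6380 → up 148.2975 (V=53.9625), down 92.5376 (V=109.7224). Price 48.5190; hedge Δ=-1.0000, bond B=167.1570.
  t=3,j=2: stock 190.1250 → up 237.6562 (V=35.3963), down 148.2975 (V=53.9625). Price 30.5590; hedge Δ=-0.2078, bond B=70.0616.
  t=3,j=3: stock 304.6875 → up 380.8594 (V=178.5994), down 237.6562 (V=35.3963). Price 137.5305; hedge Δ=1.0000, bond B=-167.1570.
  t=2,j=0: stock 94.9104 → up 118.6380 (V=48.5190), down 74.0301 (V=93.1269). Price 43.2359; hedge Δ=-1.0000, bond B=138.1463.
  t=2,j=1: stock 152.1000 → up 190.1250 (V=30.5590), down 118.6380 (V=48.5190). Price 26.5186; hedge Δ=-0.2512, bond B=64.7315.
  t=2,j=2: stock 243.7500 → up 304.6875 (V=137.5305), down 190.1250 (V=30.5590). Price 106.1376; hedge Δ=0.9337, bond B=-121.4613.
  t=1,j=0: stock 121.6800 → up 152.1000 (V=26.5186), down 94.9104 (V=43.2359). Price 23.0920; hedge Δ=-0.2923, bond B=58.6608.
  t=1,j=1: stock 195.0000 → up 243.7500 (V=106.1376), down 152.1000 (V=26.5186). Price 82.1170; hedge Δ=0.8687, bond B=-87.2852.
  t=0,j=0: stock 156.0000 → up 195.0000 (V=82.1170), down 121.6800 (V=23.0920). Price 63.7137; hedge Δ=0.8050, bond B=-61.8713.
Self-financing check: at every node Δ·S+B equals the discounted successor values.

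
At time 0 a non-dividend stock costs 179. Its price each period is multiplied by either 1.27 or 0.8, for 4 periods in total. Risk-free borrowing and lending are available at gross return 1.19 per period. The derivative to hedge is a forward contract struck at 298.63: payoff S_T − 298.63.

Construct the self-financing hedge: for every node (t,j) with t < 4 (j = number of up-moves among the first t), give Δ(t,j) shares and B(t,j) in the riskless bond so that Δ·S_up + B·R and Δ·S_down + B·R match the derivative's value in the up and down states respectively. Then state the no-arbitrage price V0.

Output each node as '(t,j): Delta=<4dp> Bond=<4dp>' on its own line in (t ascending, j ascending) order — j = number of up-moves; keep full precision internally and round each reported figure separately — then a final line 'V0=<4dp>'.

Since d<R<u, set p* = (R−d)/(u−d) = 0.8298; price each node as the discounted p*-expectation of its children.
Terminal values V(4,·): V(4,0)=-225.3116, V(4,1)=-182.2370, V(4,2)=-113.8562, V(4,3)=-5.3016, V(4,4)=167.0289
Node (3,0) S=91.6480: V=(p*·-182.2370+(1−p*)·-225.3116)/1.19=-159.3016; Δ=(-182.2370−-225.3116)/(116.3930−73.3184)=1.0000; B=V−Δ·S=-250.9496
Node (3,1) S=145.4912: V=(p*·-113.8562+(1−p*)·-182.2370)/1.19=-105.4584; Δ=(-113.8562−-182.2370)/(184.7738−116.3930)=1.0000; B=V−Δ·S=-250.9496
Node (3,2) S=230.9673: V=(p*·-5.3016+(1−p*)·-113.8562)/1.19=-19.9823; Δ=(-5.3016−-113.8562)/(293.3284−184.7738)=1.0000; B=V−Δ·S=-250.9496
Node (3,3) S=366.6606: V=(p*·167.0289+(1−p*)·-5.3016)/1.19=115.7110; Δ=(167.0289−-5.3016)/(465.6589−293.3284)=1.0000; B=V−Δ·S=-250.9496
Node (2,0) S=114.5600: V=(p*·-105.4584+(1−p*)·-159.3016)/1.19=-96.3220; Δ=(-105.4584−-159.3016)/(145.4912−91.6480)=1.0000; B=V−Δ·S=-210.8820
Node (2,1) S=181.8640: V=(p*·-19.9823+(1−p*)·-105.4584)/1.19=-29.0180; Δ=(-19.9823−-105.4584)/(230.9673−145.4912)=1.0000; B=V−Δ·S=-210.8820
Node (2,2) S=288.7091: V=(p*·115.7110+(1−p*)·-19.9823)/1.19=77.8271; Δ=(115.7110−-19.9823)/(366.6606−230.9673)=1.0000; B=V−Δ·S=-210.8820
Node (1,0) S=143.2000: V=(p*·-29.0180+(1−p*)·-96.3220)/1.19=-34.0118; Δ=(-29.0180−-96.3220)/(181.8640−114.5600)=1.0000; B=V−Δ·S=-177.2118
Node (1,1) S=227.3300: V=(p*·77.8271+(1−p*)·-29.0180)/1.19=50.1182; Δ=(77.8271−-29.0180)/(288.7091−181.8640)=1.0000; B=V−Δ·S=-177.2118
Node (0,0) S=179.0000: V=(p*·50.1182+(1−p*)·-34.0118)/1.19=30.0826; Δ=(50.1182−-34.0118)/(227.3300−143.2000)=1.0000; B=V−Δ·S=-148.9174
Check: Δ(0,0)·S0 + B(0,0) = 30.0826 = V0.

(0,0): Delta=1.0000 Bond=-148.9174
(1,0): Delta=1.0000 Bond=-177.2118
(1,1): Delta=1.0000 Bond=-177.2118
(2,0): Delta=1.0000 Bond=-210.8820
(2,1): Delta=1.0000 Bond=-210.8820
(2,2): Delta=1.0000 Bond=-210.8820
(3,0): Delta=1.0000 Bond=-250.9496
(3,1): Delta=1.0000 Bond=-250.9496
(3,2): Delta=1.0000 Bond=-250.9496
(3,3): Delta=1.0000 Bond=-250.9496
V0=30.0826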